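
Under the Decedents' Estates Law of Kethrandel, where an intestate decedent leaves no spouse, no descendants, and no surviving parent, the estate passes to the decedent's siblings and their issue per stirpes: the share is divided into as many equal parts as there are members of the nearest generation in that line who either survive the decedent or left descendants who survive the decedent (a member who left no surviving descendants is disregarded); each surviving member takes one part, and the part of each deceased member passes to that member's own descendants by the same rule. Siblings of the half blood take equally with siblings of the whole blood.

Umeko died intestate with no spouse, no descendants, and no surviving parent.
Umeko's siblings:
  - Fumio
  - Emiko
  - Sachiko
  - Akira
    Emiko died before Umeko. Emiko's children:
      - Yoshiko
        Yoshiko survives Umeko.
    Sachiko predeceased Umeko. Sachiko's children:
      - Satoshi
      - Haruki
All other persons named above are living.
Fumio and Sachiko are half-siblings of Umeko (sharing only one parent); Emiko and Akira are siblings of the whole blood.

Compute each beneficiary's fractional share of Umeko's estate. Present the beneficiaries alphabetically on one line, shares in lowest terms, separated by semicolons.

Akira 1/4; Fumio 1/4; Haruki 1/8; Satoshi 1/8; Yoshiko 1/4

No spouse, descendants, or parent survives, so the estate passes to Umeko's siblings per stirpes.
Half-blood and whole-blood siblings take equally under the stated rule.
The estate is divided into 4 equal shares of 1/4 among Fumio, Emiko, Sachiko, Akira.
Fumio is living and takes 1/4.
Emiko predeceased; the 1/4 allotted to Emiko's branch passes to Emiko's issue by representation.
Yoshiko is the sole taker at this level and receives the full 1/4.
Sachiko predeceased; the 1/4 allotted to Sachiko's branch passes to Sachiko's issue by representation.
The 1/4 is divided into 2 equal shares of 1/8 among Satoshi, Haruki.
Satoshi is living and takes 1/8.
Haruki is living and takes 1/8.
Akira is living and takes 1/4.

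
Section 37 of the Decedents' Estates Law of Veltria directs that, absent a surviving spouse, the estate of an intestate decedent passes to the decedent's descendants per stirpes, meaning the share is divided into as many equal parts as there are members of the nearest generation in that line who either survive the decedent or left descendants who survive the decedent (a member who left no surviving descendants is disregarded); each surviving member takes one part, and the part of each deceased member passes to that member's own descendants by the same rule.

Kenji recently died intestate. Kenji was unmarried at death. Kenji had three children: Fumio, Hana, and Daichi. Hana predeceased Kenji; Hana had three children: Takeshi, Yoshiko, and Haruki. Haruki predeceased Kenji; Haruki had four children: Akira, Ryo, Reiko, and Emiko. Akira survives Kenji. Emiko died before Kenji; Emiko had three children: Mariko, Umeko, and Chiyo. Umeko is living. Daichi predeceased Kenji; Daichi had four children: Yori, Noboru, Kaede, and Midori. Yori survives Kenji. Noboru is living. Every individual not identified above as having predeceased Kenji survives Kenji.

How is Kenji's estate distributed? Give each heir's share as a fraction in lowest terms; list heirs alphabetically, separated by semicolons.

There is no surviving spouse, so the entire estate passes to Kenji's descendants per stirpes.
The estate is divided into 3 equal shares of 1/3 among Fumio, Hana, Daichi.
Fumio is living and takes 1/3.
Hana predeceased; the 1/3 allotted to Hana's branch passes to Hana's issue by representation.
The 1/3 is divided into 3 equal shares of 1/9 among Takeshi, Yoshiko, Haruki.
Takeshi is living and takes 1/9.
Yoshiko is living and takes 1/9.
Haruki predeceased; the 1/9 allotted to Haruki's branch passes to Haruki's issue by representation.
The 1/9 is divided into 4 equal shares of 1/36 among Akira, Ryo, Reiko, Emiko.
Akira is living and takes 1/36.
Ryo is living and takes 1/36.
Reiko is living and takes 1/36.
Emiko predeceased; the 1/36 allotted to Emiko's branch passes to Emiko's issue by representation.
The 1/36 is divided into 3 equal shares of 1/108 among Mariko, Umeko, Chiyo.
Mariko is living and takes 1/108.
Umeko is living and takes 1/108.
Chiyo is living and takes 1/108.
Daichi predeceased; the 1/3 allotted to Daichi's branch passes to Daichi's issue by representation.
The 1/3 is divided into 4 equal shares of 1/12 among Yori, Noboru, Kaede, Midori.
Yori is living and takes 1/12.
Noboru is living and takes 1/12.
Kaede is living and takes 1/12.
Midori is living and takes 1/12.

Akira 1/36; Chiyo 1/108; Fumio 1/3; Kaede 1/12; Mariko 1/108; Midori 1/12; Noboru 1/12; Reiko 1/36; Ryo 1/36; Takeshi 1/9; Umeko 1/108; Yori 1/12; Yoshiko 1/9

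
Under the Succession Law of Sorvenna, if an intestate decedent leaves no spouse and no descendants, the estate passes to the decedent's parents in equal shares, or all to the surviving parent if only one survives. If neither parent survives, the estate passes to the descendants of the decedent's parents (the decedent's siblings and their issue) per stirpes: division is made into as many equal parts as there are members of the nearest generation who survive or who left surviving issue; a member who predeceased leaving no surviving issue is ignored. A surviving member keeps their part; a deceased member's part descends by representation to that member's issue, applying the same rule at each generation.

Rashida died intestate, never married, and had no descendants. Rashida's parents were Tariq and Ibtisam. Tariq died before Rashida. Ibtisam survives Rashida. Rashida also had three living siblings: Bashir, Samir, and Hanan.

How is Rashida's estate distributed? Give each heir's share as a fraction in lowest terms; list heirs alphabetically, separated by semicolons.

Only one parent, Ibtisam, survives, so Ibtisam takes the entire estate. The siblings take nothing because a surviving parent has priority.

Ibtisam 1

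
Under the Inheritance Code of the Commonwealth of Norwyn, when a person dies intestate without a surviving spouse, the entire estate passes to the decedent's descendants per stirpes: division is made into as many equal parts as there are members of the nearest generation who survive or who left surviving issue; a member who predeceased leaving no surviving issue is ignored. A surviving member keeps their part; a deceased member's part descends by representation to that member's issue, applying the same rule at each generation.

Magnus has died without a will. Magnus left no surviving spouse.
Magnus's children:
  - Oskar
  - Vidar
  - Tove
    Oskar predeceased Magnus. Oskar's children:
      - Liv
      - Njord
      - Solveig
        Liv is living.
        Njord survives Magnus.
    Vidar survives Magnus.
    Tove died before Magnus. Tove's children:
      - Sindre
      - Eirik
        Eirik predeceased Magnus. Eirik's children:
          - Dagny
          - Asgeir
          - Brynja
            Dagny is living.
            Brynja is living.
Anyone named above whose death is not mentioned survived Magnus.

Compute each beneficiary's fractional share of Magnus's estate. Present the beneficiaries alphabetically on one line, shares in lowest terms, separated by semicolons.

There is no surviving spouse, so the entire estate passes to Magnus's descendants per stirpes.
The estate is divided into 3 equal shares of 1/3 among Oskar, Vidar, Tove.
Oskar predeceased; the 1/3 allotted to Oskar's branch passes to Oskar's issue by representation.
The 1/3 is divided into 3 equal shares of 1/9 among Liv, Njord, Solveig.
Liv is living and takes 1/9.
Njord is living and takes 1/9.
Solveig is living and takes 1/9.
Vidar is living and takes 1/3.
Tove predeceased; the 1/3 allotted to Tove's branch passes to Tove's issue by representation.
The 1/3 is divided into 2 equal shares of 1/6 among Sindre, Eirik.
Sindre is living and takes 1/6.
Eirik predeceased; the 1/6 allotted to Eirik's branch passes to Eirik's issue by representation.
The 1/6 is divided into 3 equal shares of 1/18 among Dagny, Asgeir, Brynja.
Dagny is living and takes 1/18.
Asgeir is living and takes 1/18.
Brynja is living and takes 1/18.

Asgeir 1/18; Brynja 1/18; Dagny 1/18; Liv 1/9; Njord 1/9; Sindre 1/6; Solveig 1/9; Vidar 1/3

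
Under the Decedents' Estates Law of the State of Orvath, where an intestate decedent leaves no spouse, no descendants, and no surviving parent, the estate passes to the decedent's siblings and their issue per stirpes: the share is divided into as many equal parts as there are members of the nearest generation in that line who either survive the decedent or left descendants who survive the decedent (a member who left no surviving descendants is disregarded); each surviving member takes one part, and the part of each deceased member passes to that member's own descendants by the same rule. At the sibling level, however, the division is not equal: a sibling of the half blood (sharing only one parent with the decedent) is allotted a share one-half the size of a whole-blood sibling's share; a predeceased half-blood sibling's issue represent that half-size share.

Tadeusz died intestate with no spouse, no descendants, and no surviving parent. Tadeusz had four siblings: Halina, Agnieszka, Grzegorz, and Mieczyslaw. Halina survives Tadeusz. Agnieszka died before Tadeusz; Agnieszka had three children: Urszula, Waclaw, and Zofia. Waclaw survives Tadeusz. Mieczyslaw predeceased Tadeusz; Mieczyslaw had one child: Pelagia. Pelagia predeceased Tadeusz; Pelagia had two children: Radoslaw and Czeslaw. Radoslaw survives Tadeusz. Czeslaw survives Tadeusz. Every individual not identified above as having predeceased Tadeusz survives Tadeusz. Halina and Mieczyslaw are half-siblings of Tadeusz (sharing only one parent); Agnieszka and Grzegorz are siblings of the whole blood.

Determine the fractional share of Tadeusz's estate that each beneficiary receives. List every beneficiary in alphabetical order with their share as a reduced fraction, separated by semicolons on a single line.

No spouse, descendants, or parent survives, so the estate passes to Tadeusz's siblings per stirpes.
Half-blood siblings count for one-half the weight of whole-blood siblings at the initial division.
Dividing 1 in proportion to weights (total weight 3): Halina (weight 1/2) → 1/6; Agnieszka (weight 1) → 1/3; Grzegorz (weight 1) → 1/3; Mieczyslaw (weight 1/2) → 1/6.
Halina is living and takes 1/6.
Agnieszka predeceased; the 1/3 allotted to Agnieszka's branch passes to Agnieszka's issue by representation.
The 1/3 is divided into 3 equal shares of 1/9 among Urszula, Waclaw, Zofia.
Urszula is living and takes 1/9.
Waclaw is living and takes 1/9.
Zofia is living and takes 1/9.
Grzegorz is living and takes 1/3.
Mieczyslaw predeceased; the 1/6 allotted to Mieczyslaw's branch passes to Mieczyslaw's issue by representation.
Pelagia's line is the sole branch at this level, so the full 1/6 passes to Pelagia's issue by representation.
The 1/6 is divided into 2 equal shares of 1/12 among Radoslaw, Czeslaw.
Radoslaw is living and takes 1/12.
Czeslaw is living and takes 1/12.

Czeslaw 1/12; Grzegorz 1/3; Halina 1/6; Radoslaw 1/12; Urszula 1/9; Waclaw 1/9; Zofia 1/9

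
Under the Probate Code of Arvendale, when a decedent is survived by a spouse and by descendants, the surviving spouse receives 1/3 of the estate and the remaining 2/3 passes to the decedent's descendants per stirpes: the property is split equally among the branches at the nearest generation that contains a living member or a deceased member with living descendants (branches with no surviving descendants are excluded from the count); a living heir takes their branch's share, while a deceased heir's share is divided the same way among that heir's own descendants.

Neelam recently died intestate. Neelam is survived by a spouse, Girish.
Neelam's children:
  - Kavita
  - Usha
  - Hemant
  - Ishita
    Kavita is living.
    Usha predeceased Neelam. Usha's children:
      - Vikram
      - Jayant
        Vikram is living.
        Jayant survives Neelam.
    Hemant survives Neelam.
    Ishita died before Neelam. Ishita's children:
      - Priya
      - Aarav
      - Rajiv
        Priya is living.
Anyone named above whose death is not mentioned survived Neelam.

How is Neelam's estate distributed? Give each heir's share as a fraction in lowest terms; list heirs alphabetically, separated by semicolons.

Aarav 1/18; Girish 1/3; Hemant 1/6; Jayant 1/12; Kavita 1/6; Priya 1/18; Rajiv 1/18; Vikram 1/12

Girish, as surviving spouse, takes 1/3.
The remaining 2/3 passes to Neelam's descendants per stirpes.
The 2/3 is divided into 4 equal shares of 1/6 among Kavita, Usha, Hemant, Ishita.
Kavita is living and takes 1/6.
Usha predeceased; the 1/6 allotted to Usha's branch passes to Usha's issue by representation.
The 1/6 is divided into 2 equal shares of 1/12 among Vikram, Jayant.
Vikram is living and takes 1/12.
Jayant is living and takes 1/12.
Hemant is living and takes 1/6.
Ishita predeceased; the 1/6 allotted to Ishita's branch passes to Ishita's issue by representation.
The 1/6 is divided into 3 equal shares of 1/18 among Priya, Aarav, Rajiv.
Priya is living and takes 1/18.
Aarav is living and takes 1/18.
Rajiv is living and takes 1/18.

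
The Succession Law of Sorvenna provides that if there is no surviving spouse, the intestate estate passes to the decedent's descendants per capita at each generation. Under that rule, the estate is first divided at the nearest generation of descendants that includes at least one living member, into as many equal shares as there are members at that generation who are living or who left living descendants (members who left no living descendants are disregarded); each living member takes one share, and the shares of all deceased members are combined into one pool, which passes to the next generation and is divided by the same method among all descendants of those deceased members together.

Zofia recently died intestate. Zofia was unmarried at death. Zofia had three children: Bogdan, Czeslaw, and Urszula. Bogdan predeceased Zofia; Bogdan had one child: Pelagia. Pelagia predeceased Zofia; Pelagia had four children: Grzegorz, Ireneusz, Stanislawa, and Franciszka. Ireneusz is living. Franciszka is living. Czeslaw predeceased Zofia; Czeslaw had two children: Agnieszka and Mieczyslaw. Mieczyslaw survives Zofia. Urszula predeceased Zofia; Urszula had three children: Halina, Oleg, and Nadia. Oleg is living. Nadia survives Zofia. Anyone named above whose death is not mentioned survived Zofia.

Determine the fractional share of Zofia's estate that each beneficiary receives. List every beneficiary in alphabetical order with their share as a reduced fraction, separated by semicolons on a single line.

Agnieszka 1/6; Franciszka 1/24; Grzegorz 1/24; Halina 1/6; Ireneusz 1/24; Mieczyslaw 1/6; Nadia 1/6; Oleg 1/6; Stanislawa 1/24

There is no surviving spouse, so the entire estate passes to Zofia's descendants per capita at each generation.
No one at generation 1 (Bogdan, Czeslaw, Urszula) is living; moving to the next generation.
At generation 2 (Pelagia, Agnieszka, Mieczyslaw, Halina, Oleg, Nadia) there are 6 shares of (1)/6 = 1/6 each.
Living: Agnieszka, Mieczyslaw, Halina, Oleg, and Nadia — each takes 1/6.
Deceased: Pelagia. That 1/6 share is carried to generation 3.
At generation 3 (Grzegorz, Ireneusz, Stanislawa, Franciszka) there are 4 shares of (1/6)/4 = 1/24 each.
Living: Grzegorz, Ireneusz, Stanislawa, and Franciszka — each takes 1/24.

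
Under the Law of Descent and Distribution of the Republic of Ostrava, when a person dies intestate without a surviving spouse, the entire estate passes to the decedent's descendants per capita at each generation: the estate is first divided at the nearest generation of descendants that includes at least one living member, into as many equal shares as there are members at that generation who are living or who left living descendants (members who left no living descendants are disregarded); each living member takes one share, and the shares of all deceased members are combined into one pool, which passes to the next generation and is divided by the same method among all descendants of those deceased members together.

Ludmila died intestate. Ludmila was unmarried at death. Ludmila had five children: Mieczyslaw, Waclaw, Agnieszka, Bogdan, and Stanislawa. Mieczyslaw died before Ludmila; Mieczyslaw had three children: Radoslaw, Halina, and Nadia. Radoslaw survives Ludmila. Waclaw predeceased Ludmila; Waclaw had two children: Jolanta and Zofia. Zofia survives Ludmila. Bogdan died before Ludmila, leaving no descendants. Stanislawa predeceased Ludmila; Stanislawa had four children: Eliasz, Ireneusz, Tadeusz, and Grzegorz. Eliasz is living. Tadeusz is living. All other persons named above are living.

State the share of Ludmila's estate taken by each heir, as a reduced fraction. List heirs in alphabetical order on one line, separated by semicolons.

Agnieszka 1/4; Eliasz 1/12; Grzegorz 1/12; Halina 1/12; Ireneusz 1/12; Jolanta 1/12; Nadia 1/12; Radoslaw 1/12; Tadeusz 1/12; Zofia 1/12

There is no surviving spouse, so the entire estate passes to Ludmila's descendants per capita at each generation.
At generation 1 (Mieczyslaw, Waclaw, Agnieszka, Stanislawa) there are 4 shares of (1)/4 = 1/4 each.
Living: Agnieszka — each takes 1/4.
Deceased: Mieczyslaw, Waclaw, and Stanislawa. Their combined 3/4 is pooled and carried to generation 2.
At generation 2 (Radoslaw, Halina, Nadia, Jolanta, Zofia, Eliasz, Ireneusz, Tadeusz, Grzegorz) there are 9 shares of (3/4)/9 = 1/12 each.
Living: Radoslaw, Halina, Nadia, Jolanta, Zofia, Eliasz, Ireneusz, Tadeusz, and Grzegorz — each takes 1/12.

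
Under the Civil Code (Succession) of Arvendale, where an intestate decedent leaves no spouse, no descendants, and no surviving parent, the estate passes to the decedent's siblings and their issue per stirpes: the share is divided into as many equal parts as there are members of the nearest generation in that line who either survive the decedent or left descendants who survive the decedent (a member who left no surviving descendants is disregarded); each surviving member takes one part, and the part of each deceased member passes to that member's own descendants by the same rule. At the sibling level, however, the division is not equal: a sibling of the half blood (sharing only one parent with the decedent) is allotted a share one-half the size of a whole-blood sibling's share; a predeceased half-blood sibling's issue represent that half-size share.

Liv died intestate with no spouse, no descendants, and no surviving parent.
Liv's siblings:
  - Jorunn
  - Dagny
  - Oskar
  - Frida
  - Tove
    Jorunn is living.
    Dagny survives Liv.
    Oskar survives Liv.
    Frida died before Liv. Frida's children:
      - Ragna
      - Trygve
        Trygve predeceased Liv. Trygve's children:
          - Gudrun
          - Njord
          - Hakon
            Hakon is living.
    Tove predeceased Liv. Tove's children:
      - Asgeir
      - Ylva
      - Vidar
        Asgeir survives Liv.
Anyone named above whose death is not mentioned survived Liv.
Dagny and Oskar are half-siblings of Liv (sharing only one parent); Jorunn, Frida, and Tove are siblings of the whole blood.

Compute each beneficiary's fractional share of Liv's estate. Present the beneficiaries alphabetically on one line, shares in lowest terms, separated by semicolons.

Asgeir 1/12; Dagny 1/8; Gudrun 1/24; Hakon 1/24; Jorunn 1/4; Njord 1/24; Oskar 1/8; Ragna 1/8; Vidar 1/12; Ylva 1/12

No spouse, descendants, or parent survives, so the estate passes to Liv's siblings per stirpes.
Half-blood siblings count for one-half the weight of whole-blood siblings at the initial division.
Dividing 1 in proportion to weights (total weight 4): Jorunn (weight 1) → 1/4; Dagny (weight 1/2) → 1/8; Oskar (weight 1/2) → 1/8; Frida (weight 1) → 1/4; Tove (weight 1) → 1/4.
Jorunn is living and takes 1/4.
Dagny is living and takes 1/8.
Oskar is living and takes 1/8.
Frida predeceased; the 1/4 allotted to Frida's branch passes to Frida's issue by representation.
The 1/4 is divided into 2 equal shares of 1/8 among Ragna, Trygve.
Ragna is living and takes 1/8.
Trygve predeceased; the 1/8 allotted to Trygve's branch passes to Trygve's issue by representation.
The 1/8 is divided into 3 equal shares of 1/24 among Gudrun, Njord, Hakon.
Gudrun is living and takes 1/24.
Njord is living and takes 1/24.
Hakon is living and takes 1/24.
Tove predeceased; the 1/4 allotted to Tove's branch passes to Tove's issue by representation.
The 1/4 is divided into 3 equal shares of 1/12 among Asgeir, Ylva, Vidar.
Asgeir is living and takes 1/12.
Ylva is living and takes 1/12.
Vidar is living and takes 1/12.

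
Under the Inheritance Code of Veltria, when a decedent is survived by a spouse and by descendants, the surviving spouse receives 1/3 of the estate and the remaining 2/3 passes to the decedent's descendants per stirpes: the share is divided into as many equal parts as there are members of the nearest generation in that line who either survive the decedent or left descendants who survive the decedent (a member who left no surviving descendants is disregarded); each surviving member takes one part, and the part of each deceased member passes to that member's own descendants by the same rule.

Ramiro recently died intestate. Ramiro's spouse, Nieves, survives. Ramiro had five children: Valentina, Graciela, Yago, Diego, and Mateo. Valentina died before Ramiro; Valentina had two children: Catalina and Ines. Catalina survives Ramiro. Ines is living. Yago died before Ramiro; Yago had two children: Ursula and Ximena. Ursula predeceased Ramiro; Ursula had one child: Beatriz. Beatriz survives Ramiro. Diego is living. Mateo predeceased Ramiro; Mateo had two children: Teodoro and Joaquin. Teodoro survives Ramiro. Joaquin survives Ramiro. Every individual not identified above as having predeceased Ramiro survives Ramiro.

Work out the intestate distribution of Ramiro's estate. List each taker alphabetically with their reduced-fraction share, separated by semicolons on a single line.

Beatriz 1/15; Catalina 1/15; Diego 2/15; Graciela 2/15; Ines 1/15; Joaquin 1/15; Nieves 1/3; Teodoro 1/15; Ximena 1/15

Nieves, as surviving spouse, takes 1/3.
The remaining 2/3 passes to Ramiro's descendants per stirpes.
The 2/3 is divided into 5 equal shares of 2/15 among Valentina, Graciela, Yago, Diego, Mateo.
Valentina predeceased; the 2/15 allotted to Valentina's branch passes to Valentina's issue by representation.
The 2/15 is divided into 2 equal shares of 1/15 among Catalina, Ines.
Catalina is living and takes 1/15.
Ines is living and takes 1/15.
Graciela is living and takes 2/15.
Yago predeceased; the 2/15 allotted to Yago's branch passes to Yago's issue by representation.
The 2/15 is divided into 2 equal shares of 1/15 among Ursula, Ximena.
Ursula predeceased; the 1/15 allotted to Ursula's branch passes to Ursula's issue by representation.
Beatriz is the sole taker at this level and receives the full 1/15.
Ximena is living and takes 1/15.
Diego is living and takes 2/15.
Mateo predeceased; the 2/15 allotted to Mateo's branch passes to Mateo's issue by representation.
The 2/15 is divided into 2 equal shares of 1/15 among Teodoro, Joaquin.
Teodoro is living and takes 1/15.
Joaquin is living and takes 1/15.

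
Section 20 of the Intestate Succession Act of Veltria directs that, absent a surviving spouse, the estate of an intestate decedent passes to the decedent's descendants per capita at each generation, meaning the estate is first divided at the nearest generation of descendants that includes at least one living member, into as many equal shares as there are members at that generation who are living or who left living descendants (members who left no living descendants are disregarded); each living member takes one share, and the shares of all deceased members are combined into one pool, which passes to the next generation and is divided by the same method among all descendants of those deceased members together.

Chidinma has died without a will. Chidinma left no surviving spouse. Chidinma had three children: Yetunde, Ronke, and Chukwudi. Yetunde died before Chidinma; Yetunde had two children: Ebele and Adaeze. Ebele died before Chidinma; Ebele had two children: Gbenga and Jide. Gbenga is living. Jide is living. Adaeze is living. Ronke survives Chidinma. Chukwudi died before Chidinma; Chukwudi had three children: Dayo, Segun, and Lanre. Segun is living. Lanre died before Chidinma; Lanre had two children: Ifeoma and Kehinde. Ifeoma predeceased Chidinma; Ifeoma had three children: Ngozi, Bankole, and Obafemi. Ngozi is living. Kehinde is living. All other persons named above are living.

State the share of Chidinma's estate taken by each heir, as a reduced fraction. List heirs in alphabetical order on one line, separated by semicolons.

Adaeze 2/15; Bankole 1/45; Dayo 2/15; Gbenga 1/15; Jide 1/15; Kehinde 1/15; Ngozi 1/45; Obafemi 1/45; Ronke 1/3; Segun 2/15

There is no surviving spouse, so the entire estate passes to Chidinma's descendants per capita at each generation.
At generation 1 (Yetunde, Ronke, Chukwudi) there are 3 shares of (1)/3 = 1/3 each.
Living: Ronke — each takes 1/3.
Deceased: Yetunde and Chukwudi. Their combined 2/3 is pooled and carried to generation 2.
At generation 2 (Ebele, Adaeze, Dayo, Segun, Lanre) there are 5 shares of (2/3)/5 = 2/15 each.
Living: Adaeze, Dayo, and Segun — each takes 2/15.
Deceased: Ebele and Lanre. Their combined 4/15 is pooled and carried to generation 3.
At generation 3 (Gbenga, Jide, Ifeoma, Kehinde) there are 4 shares of (4/15)/4 = 1/15 each.
Living: Gbenga, Jide, and Kehinde — each takes 1/15.
Deceased: Ifeoma. That 1/15 share is carried to generation 4.
At generation 4 (Ngozi, Bankole, Obafemi) there are 3 shares of (1/15)/3 = 1/45 each.
Living: Ngozi, Bankole, and Obafemi — each takes 1/45.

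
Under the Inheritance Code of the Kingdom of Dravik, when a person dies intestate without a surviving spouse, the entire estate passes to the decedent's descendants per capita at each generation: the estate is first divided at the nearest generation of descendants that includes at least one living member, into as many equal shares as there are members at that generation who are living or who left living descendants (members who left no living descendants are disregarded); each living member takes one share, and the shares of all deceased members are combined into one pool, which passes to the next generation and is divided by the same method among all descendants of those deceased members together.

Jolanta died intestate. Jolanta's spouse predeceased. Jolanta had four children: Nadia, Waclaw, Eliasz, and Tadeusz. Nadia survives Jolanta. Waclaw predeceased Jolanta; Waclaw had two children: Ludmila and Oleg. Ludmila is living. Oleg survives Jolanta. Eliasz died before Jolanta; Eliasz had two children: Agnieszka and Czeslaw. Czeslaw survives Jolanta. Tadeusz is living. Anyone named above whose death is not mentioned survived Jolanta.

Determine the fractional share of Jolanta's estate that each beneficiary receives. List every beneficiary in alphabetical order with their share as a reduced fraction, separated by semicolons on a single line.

There is no surviving spouse, so the entire estate passes to Jolanta's descendants per capita at each generation.
At generation 1 (Nadia, Waclaw, Eliasz, Tadeusz) there are 4 shares of (1)/4 = 1/4 each.
Living: Nadia and Tadeusz — each takes 1/4.
Deceased: Waclaw and Eliasz. Their combined 1/2 is pooled and carried to generation 2.
At generation 2 (Ludmila, Oleg, Agnieszka, Czeslaw) there are 4 shares of (1/2)/4 = 1/8 each.
Living: Ludmila, Oleg, Agnieszka, and Czeslaw — each takes 1/8.

Agnieszka 1/8; Czeslaw 1/8; Ludmila 1/8; Nadia 1/4; Oleg 1/8; Tadeusz 1/4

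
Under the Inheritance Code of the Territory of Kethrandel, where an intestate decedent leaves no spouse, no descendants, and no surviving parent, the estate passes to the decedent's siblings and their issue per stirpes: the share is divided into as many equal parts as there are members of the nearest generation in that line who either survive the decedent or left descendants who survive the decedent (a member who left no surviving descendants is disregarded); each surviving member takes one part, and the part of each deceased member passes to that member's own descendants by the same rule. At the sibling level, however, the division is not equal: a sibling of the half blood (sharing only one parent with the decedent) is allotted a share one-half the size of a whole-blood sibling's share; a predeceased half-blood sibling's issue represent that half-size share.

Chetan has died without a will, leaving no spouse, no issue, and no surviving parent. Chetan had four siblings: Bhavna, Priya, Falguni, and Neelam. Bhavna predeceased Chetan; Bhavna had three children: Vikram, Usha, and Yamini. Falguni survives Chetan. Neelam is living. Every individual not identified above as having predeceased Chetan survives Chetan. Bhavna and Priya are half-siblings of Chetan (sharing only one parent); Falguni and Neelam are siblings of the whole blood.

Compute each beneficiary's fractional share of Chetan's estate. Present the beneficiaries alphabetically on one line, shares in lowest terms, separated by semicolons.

No spouse, descendants, or parent survives, so the estate passes to Chetan's siblings per stirpes.
Half-blood siblings count for one-half the weight of whole-blood siblings at the initial division.
Dividing 1 in proportion to weights (total weight 3): Bhavna (weight 1/2) → 1/6; Priya (weight 1/2) → 1/6; Falguni (weight 1) → 1/3; Neelam (weight 1) → 1/3.
Bhavna predeceased; the 1/6 allotted to Bhavna's branch passes to Bhavna's issue by representation.
The 1/6 is divided into 3 equal shares of 1/18 among Vikram, Usha, Yamini.
Vikram is living and takes 1/18.
Usha is living and takes 1/18.
Yamini is living and takes 1/18.
Priya is living and takes 1/6.
Falguni is living and takes 1/3.
Neelam is living and takes 1/3.

Falguni 1/3; Neelam 1/3; Priya 1/6; Usha 1/18; Vikram 1/18; Yamini 1/18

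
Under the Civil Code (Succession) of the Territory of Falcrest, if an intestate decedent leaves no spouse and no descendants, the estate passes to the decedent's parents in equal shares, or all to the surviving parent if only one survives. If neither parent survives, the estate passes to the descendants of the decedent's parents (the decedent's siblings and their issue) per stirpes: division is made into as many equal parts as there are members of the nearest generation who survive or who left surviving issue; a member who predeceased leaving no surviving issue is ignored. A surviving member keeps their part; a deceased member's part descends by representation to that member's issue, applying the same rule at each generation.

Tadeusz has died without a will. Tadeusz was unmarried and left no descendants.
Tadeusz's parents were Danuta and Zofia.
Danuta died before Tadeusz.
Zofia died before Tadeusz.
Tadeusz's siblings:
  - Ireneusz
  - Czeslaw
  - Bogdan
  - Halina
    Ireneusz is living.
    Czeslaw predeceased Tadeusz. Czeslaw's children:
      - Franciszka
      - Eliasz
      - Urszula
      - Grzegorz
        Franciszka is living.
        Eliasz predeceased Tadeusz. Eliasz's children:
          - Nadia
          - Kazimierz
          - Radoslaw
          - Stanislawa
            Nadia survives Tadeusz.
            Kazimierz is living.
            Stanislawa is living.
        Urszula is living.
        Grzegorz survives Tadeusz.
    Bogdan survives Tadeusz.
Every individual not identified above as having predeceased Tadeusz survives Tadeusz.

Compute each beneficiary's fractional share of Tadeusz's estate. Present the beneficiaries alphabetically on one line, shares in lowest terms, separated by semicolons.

Neither parent survives and there are no descendants, so the estate passes to Tadeusz's siblings and their issue per stirpes.
The estate is divided into 4 equal shares of 1/4 among Ireneusz, Czeslaw, Bogdan, Halina.
Ireneusz is living and takes 1/4.
Czeslaw predeceased; the 1/4 allotted to Czeslaw's branch passes to Czeslaw's issue by representation.
The 1/4 is divided into 4 equal shares of 1/16 among Franciszka, Eliasz, Urszula, Grzegorz.
Franciszka is living and takes 1/16.
Eliasz predeceased; the 1/16 allotted to Eliasz's branch passes to Eliasz's issue by representation.
The 1/16 is divided into 4 equal shares of 1/64 among Nadia, Kazimierz, Radoslaw, Stanislawa.
Nadia is living and takes 1/64.
Kazimierz is living and takes 1/64.
Radoslaw is living and takes 1/64.
Stanislawa is living and takes 1/64.
Urszula is living and takes 1/16.
Grzegorz is living and takes 1/16.
Bogdan is living and takes 1/4.
Halina is living and takes 1/4.

Bogdan 1/4; Franciszka 1/16; Grzegorz 1/16; Halina 1/4; Ireneusz 1/4; Kazimierz 1/64; Nadia 1/64; Radoslaw 1/64; Stanislawa 1/64; Urszula 1/16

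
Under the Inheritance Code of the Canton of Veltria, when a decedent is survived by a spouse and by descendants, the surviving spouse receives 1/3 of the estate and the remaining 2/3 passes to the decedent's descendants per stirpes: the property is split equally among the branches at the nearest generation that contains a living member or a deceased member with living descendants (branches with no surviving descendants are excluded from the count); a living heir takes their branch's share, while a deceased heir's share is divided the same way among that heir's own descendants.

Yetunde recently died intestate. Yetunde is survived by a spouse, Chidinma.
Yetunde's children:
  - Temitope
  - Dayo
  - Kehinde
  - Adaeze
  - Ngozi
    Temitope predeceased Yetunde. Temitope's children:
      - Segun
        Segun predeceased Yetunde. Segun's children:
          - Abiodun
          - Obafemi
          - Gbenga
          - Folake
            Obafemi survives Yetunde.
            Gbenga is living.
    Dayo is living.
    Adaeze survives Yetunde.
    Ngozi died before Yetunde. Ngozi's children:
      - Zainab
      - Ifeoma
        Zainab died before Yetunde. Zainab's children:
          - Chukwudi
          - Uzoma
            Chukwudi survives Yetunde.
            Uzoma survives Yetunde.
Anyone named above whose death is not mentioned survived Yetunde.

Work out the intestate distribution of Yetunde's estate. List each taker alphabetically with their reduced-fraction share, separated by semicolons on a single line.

Chidinma, as surviving spouse, takes 1/3.
The remaining 2/3 passes to Yetunde's descendants per stirpes.
The 2/3 is divided into 5 equal shares of 2/15 among Temitope, Dayo, Kehinde, Adaeze, Ngozi.
Temitope predeceased; the 2/15 allotted to Temitope's branch passes to Temitope's issue by representation.
Segun's line is the sole branch at this level, so the full 2/15 passes to Segun's issue by representation.
The 2/15 is divided into 4 equal shares of 1/30 among Abiodun, Obafemi, Gbenga, Folake.
Abiodun is living and takes 1/30.
Obafemi is living and takes 1/30.
Gbenga is living and takes 1/30.
Folake is living and takes 1/30.
Dayo is living and takes 2/15.
Kehinde is living and takes 2/15.
Adaeze is living and takes 2/15.
Ngozi predeceased; the 2/15 allotted to Ngozi's branch passes to Ngozi's issue by representation.
The 2/15 is divided into 2 equal shares of 1/15 among Zainab, Ifeoma.
Zainab predeceased; the 1/15 allotted to Zainab's branch passes to Zainab's issue by representation.
The 1/15 is divided into 2 equal shares of 1/30 among Chukwudi, Uzoma.
Chukwudi is living and takes 1/30.
Uzoma is living and takes 1/30.
Ifeoma is living and takes 1/15.

Abiodun 1/30; Adaeze 2/15; Chidinma 1/3; Chukwudi 1/30; Dayo 2/15; Folake 1/30; Gbenga 1/30; Ifeoma 1/15; Kehinde 2/15; Obafemi 1/30; Uzoma 1/30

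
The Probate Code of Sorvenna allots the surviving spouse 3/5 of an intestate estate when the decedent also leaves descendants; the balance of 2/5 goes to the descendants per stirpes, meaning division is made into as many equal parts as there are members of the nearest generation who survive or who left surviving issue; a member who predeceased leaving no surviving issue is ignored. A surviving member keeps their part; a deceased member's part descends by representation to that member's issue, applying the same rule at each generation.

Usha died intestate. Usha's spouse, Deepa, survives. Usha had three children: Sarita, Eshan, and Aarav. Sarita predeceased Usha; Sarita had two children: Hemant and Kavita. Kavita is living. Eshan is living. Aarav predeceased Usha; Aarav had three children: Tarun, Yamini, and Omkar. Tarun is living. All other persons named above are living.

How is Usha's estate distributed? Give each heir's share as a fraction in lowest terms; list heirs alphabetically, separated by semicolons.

Deepa, as surviving spouse, takes 3/5.
The remaining 2/5 passes to Usha's descendants per stirpes.
The 2/5 is divided into 3 equal shares of 2/15 among Sarita, Eshan, Aarav.
Sarita predeceased; the 2/15 allotted to Sarita's branch passes to Sarita's issue by representation.
The 2/15 is divided into 2 equal shares of 1/15 among Hemant, Kavita.
Hemant is living and takes 1/15.
Kavita is living and takes 1/15.
Eshan is living and takes 2/15.
Aarav predeceased; the 2/15 allotted to Aarav's branch passes to Aarav's issue by representation.
The 2/15 is divided into 3 equal shares of 2/45 among Tarun, Yamini, Omkar.
Tarun is living and takes 2/45.
Yamini is living and takes 2/45.
Omkar is living and takes 2/45.

Deepa 3/5; Eshan 2/15; Hemant 1/15; Kavita 1/15; Omkar 2/45; Tarun 2/45; Yamini 2/45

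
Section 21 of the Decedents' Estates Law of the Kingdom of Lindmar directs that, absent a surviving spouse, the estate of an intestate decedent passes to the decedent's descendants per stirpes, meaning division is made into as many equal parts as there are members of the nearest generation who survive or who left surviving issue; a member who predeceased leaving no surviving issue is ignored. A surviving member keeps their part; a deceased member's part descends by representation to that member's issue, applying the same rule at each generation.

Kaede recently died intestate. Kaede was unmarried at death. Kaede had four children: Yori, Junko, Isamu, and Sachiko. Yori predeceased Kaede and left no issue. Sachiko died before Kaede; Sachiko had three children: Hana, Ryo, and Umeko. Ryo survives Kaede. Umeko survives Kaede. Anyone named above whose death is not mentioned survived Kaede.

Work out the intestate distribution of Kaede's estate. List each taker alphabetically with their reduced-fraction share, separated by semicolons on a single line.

Hana 1/9; Isamu 1/3; Junko 1/3; Ryo 1/9; Umeko 1/9

There is no surviving spouse, so the entire estate passes to Kaede's descendants per stirpes.
Yori left no surviving issue, so that branch lapses and is disregarded.
The estate is divided into 3 equal shares of 1/3 among Junko, Isamu, Sachiko.
Junko is living and takes 1/3.
Isamu is living and takes 1/3.
Sachiko predeceased; the 1/3 allotted to Sachiko's branch passes to Sachiko's issue by representation.
The 1/3 is divided into 3 equal shares of 1/9 among Hana, Ryo, Umeko.
Hana is living and takes 1/9.
Ryo is living and takes 1/9.
Umeko is living and takes 1/9.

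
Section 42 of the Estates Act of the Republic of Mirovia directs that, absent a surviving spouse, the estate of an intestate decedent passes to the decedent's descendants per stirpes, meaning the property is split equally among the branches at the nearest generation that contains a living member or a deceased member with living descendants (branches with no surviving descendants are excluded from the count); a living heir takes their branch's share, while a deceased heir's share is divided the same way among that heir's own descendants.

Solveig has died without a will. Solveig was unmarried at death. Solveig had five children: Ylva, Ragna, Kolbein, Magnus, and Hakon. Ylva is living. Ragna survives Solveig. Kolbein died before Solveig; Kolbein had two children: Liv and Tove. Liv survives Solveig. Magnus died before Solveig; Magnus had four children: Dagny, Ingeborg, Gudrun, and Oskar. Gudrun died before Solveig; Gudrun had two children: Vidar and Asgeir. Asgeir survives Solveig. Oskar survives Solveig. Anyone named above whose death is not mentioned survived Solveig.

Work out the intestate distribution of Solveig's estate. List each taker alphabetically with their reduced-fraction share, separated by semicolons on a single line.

Asgeir 1/40; Dagny 1/20; Hakon 1/5; Ingeborg 1/20; Liv 1/10; Oskar 1/20; Ragna 1/5; Tove 1/10; Vidar 1/40; Ylva 1/5

There is no surviving spouse, so the entire estate passes to Solveig's descendants per stirpes.
The estate is divided into 5 equal shares of 1/5 among Ylva, Ragna, Kolbein, Magnus, Hakon.
Ylva is living and takes 1/5.
Ragna is living and takes 1/5.
Kolbein predeceased; the 1/5 allotted to Kolbein's branch passes to Kolbein's issue by representation.
The 1/5 is divided into 2 equal shares of 1/10 among Liv, Tove.
Liv is living and takes 1/10.
Tove is living and takes 1/10.
Magnus predeceased; the 1/5 allotted to Magnus's branch passes to Magnus's issue by representation.
The 1/5 is divided into 4 equal shares of 1/20 among Dagny, Ingeborg, Gudrun, Oskar.
Dagny is living and takes 1/20.
Ingeborg is living and takes 1/20.
Gudrun predeceased; the 1/20 allotted to Gudrun's branch passes to Gudrun's issue by representation.
The 1/20 is divided into 2 equal shares of 1/40 among Vidar, Asgeir.
Vidar is living and takes 1/40.
Asgeir is living and takes 1/40.
Oskar is living and takes 1/20.
Hakon is living and takes 1/5.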